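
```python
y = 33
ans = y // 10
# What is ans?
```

Trace:
`y = 33` → y = 33
`ans = y // 10` → ans = 3
So ans = 3

Answer: 3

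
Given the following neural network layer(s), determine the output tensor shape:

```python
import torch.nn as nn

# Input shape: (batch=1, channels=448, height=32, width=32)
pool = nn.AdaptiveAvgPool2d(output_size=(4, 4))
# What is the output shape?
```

Input: (1, 448, 32, 32) -> Output: (1, 448, 4, 4)

Answer: (1, 448, 4, 4)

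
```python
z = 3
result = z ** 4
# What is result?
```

Trace:
`z = 3` → z = 3
`result = z ** 4` → result = 81
So result = 81

Answer: 81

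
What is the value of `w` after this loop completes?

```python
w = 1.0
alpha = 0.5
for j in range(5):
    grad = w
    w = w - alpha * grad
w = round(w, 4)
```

Gradient descent: w = 1.0 * (1 - 0.5)^5
`w` takes the values: 1.0 → 0.5 → 0.25 → 0.125 → 0.0625 → 0.03125 → 0.0312

Answer: 0.0312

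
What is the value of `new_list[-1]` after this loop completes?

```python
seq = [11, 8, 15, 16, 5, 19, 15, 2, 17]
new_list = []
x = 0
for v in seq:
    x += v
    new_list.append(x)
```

Cumulative sum ends at 108
`new_list` takes the values: [] → [11] → [11, 19] → [11, 19, 34] → [11, 19, 34, 50] → [11, 19, 34, 50, 55] → [11, 19, 34, 50, 55, 74] → [11, 19, 34, 50, 55, 74, 89] → [11, 19, 34, 50, 55, 74, 89, 91] → [11, 19, 34, 50, 55, 74, 89, 91, 108]
So `new_list[-1]` = 108

Answer: 108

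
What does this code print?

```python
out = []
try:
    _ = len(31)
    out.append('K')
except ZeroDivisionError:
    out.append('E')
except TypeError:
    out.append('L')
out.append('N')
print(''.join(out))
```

Execution trace: 'L' (except TypeError) → 'N' (after the try/except). Output: LN

Answer: LN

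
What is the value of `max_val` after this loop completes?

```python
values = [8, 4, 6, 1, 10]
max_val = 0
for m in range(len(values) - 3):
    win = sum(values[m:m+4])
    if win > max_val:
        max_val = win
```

Max sum of 4-element window in [8, 4, 6, 1, 10]
`max_val` takes the values: 0 → 19 → 21

Answer: 21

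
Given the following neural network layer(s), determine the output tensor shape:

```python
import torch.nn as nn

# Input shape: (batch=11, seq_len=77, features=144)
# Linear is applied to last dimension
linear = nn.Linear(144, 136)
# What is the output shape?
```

Input: (11, 77, 144) -> Output: (11, 77, 136)

Answer: (11, 77, 136)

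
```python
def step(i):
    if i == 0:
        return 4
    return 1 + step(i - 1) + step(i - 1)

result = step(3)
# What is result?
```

step(i) = 1 + 2·step(i-1), step(0)=4. Closed form: (4+1)·2^3 - 1 = 39.

Answer: 39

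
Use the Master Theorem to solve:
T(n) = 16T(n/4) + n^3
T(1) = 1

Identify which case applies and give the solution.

a=16, b=4, f(n)=n^3. log_4(16) = 2. Since c=3 > 2 and the regularity condition holds (16(n/4)^3 = (16/4^3)n^3 with 16/4^3 < 1), Case 3 applies: T(n) = Θ(f(n)) = O(n^3).

Answer: O(n^3) - Case 3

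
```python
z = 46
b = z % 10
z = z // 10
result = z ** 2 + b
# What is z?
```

Trace:
`z = 46` → z = 46
`b = z % 10` → b = 6
`z = z // 10` → z = 4
`result = z ** 2 + b` → result = 22
So z = 4

Answer: 4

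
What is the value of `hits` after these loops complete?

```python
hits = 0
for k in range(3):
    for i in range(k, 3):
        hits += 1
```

Upper triangle: 3 + 2 + ... + 1
`hits` takes the values: 0 → 1 → 2 → 3 → 4 → 5 → 6

Answer: 6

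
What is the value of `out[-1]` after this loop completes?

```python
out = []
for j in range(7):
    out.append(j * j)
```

Last element of squares 0 to 6
`out` takes the values: [] → [0] → [0, 1] → [0, 1, 4] → [0, 1, 4, 9] → [0, 1, 4, 9, 16] → [0, 1, 4, 9, 16, 25] → [0, 1, 4, 9, 16, 25, 36]
So `out[-1]` = 36

Answer: 36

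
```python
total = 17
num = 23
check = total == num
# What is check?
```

Trace:
`total = 17` → total = 17
`num = 23` → num = 23
`check = total == num` → check = False
So check = False

Answer: False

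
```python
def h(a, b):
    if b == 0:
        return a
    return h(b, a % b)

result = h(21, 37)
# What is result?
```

h(21, 37) -> h(37, 21) -> h(21, 16) -> h(16, 5) -> h(5, 1) -> h(1, 0) -> 1

Answer: 1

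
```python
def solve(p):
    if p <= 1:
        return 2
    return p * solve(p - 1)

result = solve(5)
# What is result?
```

solve(5) = 5 * 4 * 3 * 2 * 2 = 240

Answer: 240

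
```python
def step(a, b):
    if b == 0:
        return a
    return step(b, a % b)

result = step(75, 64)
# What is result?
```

step(75, 64) -> step(64, 11) -> step(11, 9) -> step(9, 2) -> step(2, 1) -> step(1, 0) -> 1

Answer: 1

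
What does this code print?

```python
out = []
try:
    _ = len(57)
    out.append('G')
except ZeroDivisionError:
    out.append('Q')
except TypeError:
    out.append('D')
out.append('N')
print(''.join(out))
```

Execution trace: 'D' (except TypeError) → 'N' (after the try/except). Output: DN

Answer: DN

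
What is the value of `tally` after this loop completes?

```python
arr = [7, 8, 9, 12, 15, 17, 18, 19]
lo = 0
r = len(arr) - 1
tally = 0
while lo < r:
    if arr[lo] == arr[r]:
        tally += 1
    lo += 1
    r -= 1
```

Count matching pairs from ends
`tally` takes the values: 0

Answer: 0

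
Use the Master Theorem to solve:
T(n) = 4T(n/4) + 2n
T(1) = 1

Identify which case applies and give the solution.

a=4, b=4, f(n)=2n. log_4(4) = 1. Since c=1 = 1, Case 2 applies: T(n) = Θ(n^log_b(a) · log n) = O(n log n).

Answer: O(n log n) - Case 2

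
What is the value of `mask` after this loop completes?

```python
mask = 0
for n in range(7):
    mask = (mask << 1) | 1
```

Build 7 consecutive 1-bits: 0b1111111
`mask` takes the values: 0 → 1 → 3 → 7 → 15 → 31 → 63 → 127

Answer: 127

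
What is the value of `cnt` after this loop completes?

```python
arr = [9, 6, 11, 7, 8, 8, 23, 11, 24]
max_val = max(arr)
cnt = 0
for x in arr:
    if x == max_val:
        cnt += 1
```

Count of max value 24 in [9, 6, 11, 7, 8, 8, 23, 11, 24]
`cnt` takes the values: 0 → 1

Answer: 1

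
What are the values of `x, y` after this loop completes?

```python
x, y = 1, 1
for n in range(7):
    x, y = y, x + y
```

Fibonacci: after 7 iterations
`x, y` takes the values: (1, 1) → (1, 2) → (2, 3) → (3, 5) → (5, 8) → (8, 13) → (13, 21) → (21, 34)

Answer: 21, 34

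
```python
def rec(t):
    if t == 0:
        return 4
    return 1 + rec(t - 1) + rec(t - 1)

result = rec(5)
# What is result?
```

rec(t) = 1 + 2·rec(t-1), rec(0)=4. Closed form: (4+1)·2^5 - 1 = 159.

Answer: 159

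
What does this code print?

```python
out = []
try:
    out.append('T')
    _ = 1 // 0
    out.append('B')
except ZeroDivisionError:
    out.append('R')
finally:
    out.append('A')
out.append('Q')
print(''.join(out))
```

Execution trace: 'T' (try body) → 'R' (except ZeroDivisionError) → 'A' (finally) → 'Q' (after the try/except). Output: TRAQ

Answer: TRAQ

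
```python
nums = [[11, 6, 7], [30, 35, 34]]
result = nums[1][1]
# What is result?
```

Trace:
`nums = [[11, 6, 7], [30, 35, 34]]` → nums = [[11, 6, 7], [30, 35, 34]]
`result = nums[1][1]` → result = 35
So result = 35

Answer: 35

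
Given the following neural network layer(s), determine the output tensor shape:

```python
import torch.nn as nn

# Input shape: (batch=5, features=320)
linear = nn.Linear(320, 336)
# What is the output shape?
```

Input: (5, 320) -> Output: (5, 336)

Answer: (5, 336)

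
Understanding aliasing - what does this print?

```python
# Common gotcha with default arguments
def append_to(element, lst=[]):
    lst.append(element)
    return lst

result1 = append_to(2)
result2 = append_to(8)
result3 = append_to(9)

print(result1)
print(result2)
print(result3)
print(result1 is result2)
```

Key concept: mutable default argument gotcha.
Step by step:
`result1 = append_to(2)` → result1 = [2]
`result2 = append_to(8)` → result1 = [2, 8] (same object as result2); result2 = [2, 8] (same object as result1)
`result3 = append_to(9)` → result1 = [2, 8, 9] (same object as result2, result3); result2 = [2, 8, 9] (same object as result1, result3); result3 = [2, 8, 9] (same object as result1, result2)
`print(result1)` → prints [2, 8, 9]
`print(result2)` → prints [2, 8, 9]
`print(result3)` → prints [2, 8, 9]
`print(result1 is result2)` → prints True

Answer:
[2, 8, 9]
[2, 8, 9]
[2, 8, 9]
True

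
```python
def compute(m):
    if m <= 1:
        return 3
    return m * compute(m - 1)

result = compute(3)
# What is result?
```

compute(3) = 3 * 2 * 3 = 18

Answer: 18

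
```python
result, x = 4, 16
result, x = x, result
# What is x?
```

Trace:
`result, x = 4, 16` → result = 4; x = 16
`result, x = x, result` → result = 16; x = 4
So x = 4

Answer: 4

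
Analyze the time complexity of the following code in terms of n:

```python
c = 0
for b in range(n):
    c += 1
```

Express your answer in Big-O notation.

Each loop level contributes: n. Multiplying the contributions gives O(n).

Answer: O(n)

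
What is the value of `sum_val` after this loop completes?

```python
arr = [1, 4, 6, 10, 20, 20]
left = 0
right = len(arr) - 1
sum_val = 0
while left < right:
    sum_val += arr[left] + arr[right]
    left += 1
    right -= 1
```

Sum of pairs from ends
`sum_val` takes the values: 0 → 21 → 45 → 61

Answer: 61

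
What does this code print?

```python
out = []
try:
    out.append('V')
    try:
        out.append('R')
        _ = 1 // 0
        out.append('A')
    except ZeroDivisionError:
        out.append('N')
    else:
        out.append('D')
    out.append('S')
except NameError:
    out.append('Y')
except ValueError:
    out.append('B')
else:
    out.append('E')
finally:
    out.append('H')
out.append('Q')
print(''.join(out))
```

Execution trace: 'V' (try body) → 'R' (inner try body) → 'N' (inner except ZeroDivisionError) → 'S' (try body, no exception) → 'E' (else) → 'H' (finally) → 'Q' (after the try/except). Output: VRNSEHQ

Answer: VRNSEHQ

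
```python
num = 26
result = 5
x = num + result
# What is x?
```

Trace:
`num = 26` → num = 26
`result = 5` → result = 5
`x = num + result` → x = 31
So x = 31

Answer: 31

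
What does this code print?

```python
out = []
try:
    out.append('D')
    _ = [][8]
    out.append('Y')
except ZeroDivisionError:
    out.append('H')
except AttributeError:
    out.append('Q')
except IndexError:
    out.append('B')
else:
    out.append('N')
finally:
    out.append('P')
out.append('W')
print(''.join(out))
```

Execution trace: 'D' (try body) → 'B' (except IndexError) → 'P' (finally) → 'W' (after the try/except). Output: DBPW

Answer: DBPW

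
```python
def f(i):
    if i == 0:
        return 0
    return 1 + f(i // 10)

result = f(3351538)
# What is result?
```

Count of digits of 3351538: 7

Answer: 7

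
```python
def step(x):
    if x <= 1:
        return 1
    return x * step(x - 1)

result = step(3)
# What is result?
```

step(3) = 3 * 2 * 1 = 6

Answer: 6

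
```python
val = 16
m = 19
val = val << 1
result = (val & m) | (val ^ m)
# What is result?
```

Trace:
`val = 16` → val = 16
`m = 19` → m = 19
`val = val << 1` → val = 32
`result = (val & m) | (val ^ m)` → result = 51
So result = 51

Answer: 51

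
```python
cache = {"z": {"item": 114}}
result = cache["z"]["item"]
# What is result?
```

Trace:
`cache = {"z": {"item": 114}}` → cache = {'z': {'item': 114}}
`result = cache["z"]["item"]` → result = 114
So result = 114

Answer: 114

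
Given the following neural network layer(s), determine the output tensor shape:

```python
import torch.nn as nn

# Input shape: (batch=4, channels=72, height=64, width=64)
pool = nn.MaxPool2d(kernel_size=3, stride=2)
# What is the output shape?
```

Input: (4, 72, 64, 64) -> Output: (4, 72, 31, 31)

Answer: (4, 72, 31, 31)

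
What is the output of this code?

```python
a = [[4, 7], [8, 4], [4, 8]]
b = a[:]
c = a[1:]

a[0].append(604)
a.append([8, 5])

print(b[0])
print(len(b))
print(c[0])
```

Key concept: slice with nested mutation.
Step by step:
`a = [[4, 7], [8, 4], [4, 8]]` → a = [[4, 7], [8, 4], [4, 8]]
`b = a[:]` → b = [[4, 7], [8, 4], [4, 8]]
`c = a[1:]` → c = [[8, 4], [4, 8]]
`a[0].append(604)` → a = [[4, 7, 604], [8, 4], [4, 8]]; b = [[4, 7, 604], [8, 4], [4, 8]]
`a.append([8, 5])` → a = [[4, 7, 604], [8, 4], [4, 8], [8, 5]]
`print(b[0])` → prints [4, 7, 604]
`print(len(b))` → prints 3
`print(c[0])` → prints [8, 4]

Answer:
[4, 7, 604]
3
[8, 4]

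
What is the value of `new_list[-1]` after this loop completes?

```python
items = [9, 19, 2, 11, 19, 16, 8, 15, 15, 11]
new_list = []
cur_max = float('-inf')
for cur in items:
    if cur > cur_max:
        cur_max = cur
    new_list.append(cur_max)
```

Running max ends at 19
`new_list` takes the values: [] → [9] → [9, 19] → [9, 19, 19] → [9, 19, 19, 19] → [9, 19, 19, 19, 19] → [9, 19, 19, 19, 19, 19] → [9, 19, 19, 19, 19, 19, 19] → [9, 19, 19, 19, 19, 19, 19, 19] → [9, 19, 19, 19, 19, 19, 19, 19, 19] → [9, 19, 19, 19, 19, 19, 19, 19, 19, 19]
So `new_list[-1]` = 19

Answer: 19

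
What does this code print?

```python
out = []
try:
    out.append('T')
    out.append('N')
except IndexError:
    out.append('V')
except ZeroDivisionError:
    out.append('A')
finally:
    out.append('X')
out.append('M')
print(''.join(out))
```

Execution trace: 'T' (try body) → 'N' (try body, no exception) → 'X' (finally) → 'M' (after the try/except). Output: TNXM

Answer: TNXM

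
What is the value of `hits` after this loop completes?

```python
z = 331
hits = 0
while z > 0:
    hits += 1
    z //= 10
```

Count digits by repeated division by 10
`hits` takes the values: 0 → 1 → 2 → 3

Answer: 3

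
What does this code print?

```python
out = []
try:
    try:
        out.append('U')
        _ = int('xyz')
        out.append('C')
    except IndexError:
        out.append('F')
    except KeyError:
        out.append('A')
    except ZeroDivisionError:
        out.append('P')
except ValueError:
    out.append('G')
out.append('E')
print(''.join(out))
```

Execution trace: 'U' (try body) → 'G' (outer except ValueError) → 'E' (after the try/except). Output: UGE

Answer: UGE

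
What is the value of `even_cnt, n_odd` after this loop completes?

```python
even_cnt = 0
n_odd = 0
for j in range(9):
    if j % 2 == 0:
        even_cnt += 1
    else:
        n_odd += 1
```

Count evens and odds in range(9)
`even_cnt, n_odd` takes the values: (0, 0) → (1, 0) → (1, 1) → (2, 1) → (2, 2) → (3, 2) → (3, 3) → (4, 3) → (4, 4) → (5, 4)

Answer: 5, 4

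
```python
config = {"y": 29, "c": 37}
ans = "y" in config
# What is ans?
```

Trace:
`config = {"y": 29, "c": 37}` → config = {'y': 29, 'c': 37}
`ans = "y" in config` → ans = True
So ans = True

Answer: True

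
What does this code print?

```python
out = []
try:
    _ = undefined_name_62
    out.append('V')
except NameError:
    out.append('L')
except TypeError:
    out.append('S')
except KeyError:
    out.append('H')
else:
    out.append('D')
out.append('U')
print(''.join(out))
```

Execution trace: 'L' (except NameError) → 'U' (after the try/except). Output: LU

Answer: LU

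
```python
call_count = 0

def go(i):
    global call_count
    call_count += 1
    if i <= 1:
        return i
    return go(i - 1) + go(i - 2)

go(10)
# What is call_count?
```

Calls(i) = 1 + Calls(i-1) + Calls(i-2); Calls(0)=Calls(1)=1. For i=10 this gives 177.

Answer: 177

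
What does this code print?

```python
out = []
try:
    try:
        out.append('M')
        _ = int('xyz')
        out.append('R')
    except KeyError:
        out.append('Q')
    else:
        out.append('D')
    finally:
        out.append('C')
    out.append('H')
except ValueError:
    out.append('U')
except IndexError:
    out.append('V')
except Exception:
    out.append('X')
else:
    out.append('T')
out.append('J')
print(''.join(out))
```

Execution trace: 'M' (inner try body) → 'C' (inner finally) → 'U' (except ValueError) → 'J' (after the try/except). Output: MCUJ

Answer: MCUJ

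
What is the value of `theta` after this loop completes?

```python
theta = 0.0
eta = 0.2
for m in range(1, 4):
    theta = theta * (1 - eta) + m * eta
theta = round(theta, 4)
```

Moving average with lr=0.2
`theta` takes the values: 0.0 → 0.2 → 0.56 → 1.048

Answer: 1.048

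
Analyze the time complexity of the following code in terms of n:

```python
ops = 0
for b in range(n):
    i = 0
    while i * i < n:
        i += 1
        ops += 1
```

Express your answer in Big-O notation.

Each loop level contributes: n × √n. Multiplying the contributions gives O(n√n).

Answer: O(n√n)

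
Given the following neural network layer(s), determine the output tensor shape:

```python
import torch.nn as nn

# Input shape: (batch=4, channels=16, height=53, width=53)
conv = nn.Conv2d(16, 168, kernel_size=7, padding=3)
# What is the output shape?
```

Input: (4, 16, 53, 53) -> Output: (4, 168, 53, 53)

Answer: (4, 168, 53, 53)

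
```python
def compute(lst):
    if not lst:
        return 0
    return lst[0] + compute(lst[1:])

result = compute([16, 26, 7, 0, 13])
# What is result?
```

16 + 26 + 7 + 0 + 13 + 0 = 62

Answer: 62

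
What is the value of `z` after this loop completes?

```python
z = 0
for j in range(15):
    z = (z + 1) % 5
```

Increment mod 5, 15 times = 0
`z` takes the values: 0 → 1 → 2 → 3 → 4 → 0 → 1 → 2 → 3 → 4 → 0 → 1 → 2 → 3 → 4 → 0

Answer: 0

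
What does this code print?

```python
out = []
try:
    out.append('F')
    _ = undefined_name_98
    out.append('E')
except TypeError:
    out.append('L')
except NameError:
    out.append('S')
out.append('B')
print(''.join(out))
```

Execution trace: 'F' (try body) → 'S' (except NameError) → 'B' (after the try/except). Output: FSB

Answer: FSB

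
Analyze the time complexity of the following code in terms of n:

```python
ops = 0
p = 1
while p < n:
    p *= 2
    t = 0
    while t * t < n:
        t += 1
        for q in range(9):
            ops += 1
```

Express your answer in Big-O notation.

Each loop level contributes: log n × √n × 1. Multiplying the contributions gives O(√n log n).

Answer: O(√n log n)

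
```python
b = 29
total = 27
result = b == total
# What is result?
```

Trace:
`b = 29` → b = 29
`total = 27` → total = 27
`result = b == total` → result = False
So result = False

Answer: False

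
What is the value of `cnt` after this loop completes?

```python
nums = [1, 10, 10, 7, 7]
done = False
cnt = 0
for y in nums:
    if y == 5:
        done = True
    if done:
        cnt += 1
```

Count elements after first 5 in [1, 10, 10, 7, 7]
`cnt` takes the values: 0

Answer: 0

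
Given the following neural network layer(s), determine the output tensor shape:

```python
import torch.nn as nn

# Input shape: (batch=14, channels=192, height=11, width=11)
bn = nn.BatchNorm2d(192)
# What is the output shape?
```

Input: (14, 192, 11, 11) -> Output: (14, 192, 11, 11)

Answer: (14, 192, 11, 11)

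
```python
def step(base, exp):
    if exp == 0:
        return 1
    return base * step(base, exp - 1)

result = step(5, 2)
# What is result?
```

step(5, 2) = 5 * 5 = 25

Answer: 25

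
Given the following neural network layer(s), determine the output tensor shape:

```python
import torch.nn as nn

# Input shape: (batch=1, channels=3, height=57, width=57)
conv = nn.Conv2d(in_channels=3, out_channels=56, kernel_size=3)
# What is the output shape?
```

Input: (1, 3, 57, 57) -> Output: (1, 56, 55, 55)

Answer: (1, 56, 55, 55)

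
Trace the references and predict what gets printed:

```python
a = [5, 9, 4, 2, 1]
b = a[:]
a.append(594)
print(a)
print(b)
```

Key concept: slice [:] creates copy.
Step by step:
`a = [5, 9, 4, 2, 1]` → a = [5, 9, 4, 2, 1]
`b = a[:]` → b = [5, 9, 4, 2, 1]
`a.append(594)` → a = [5, 9, 4, 2, 1, 594]
`print(a)` → prints [5, 9, 4, 2, 1, 594]
`print(b)` → prints [5, 9, 4, 2, 1]

Answer:
[5, 9, 4, 2, 1, 594]
[5, 9, 4, 2, 1]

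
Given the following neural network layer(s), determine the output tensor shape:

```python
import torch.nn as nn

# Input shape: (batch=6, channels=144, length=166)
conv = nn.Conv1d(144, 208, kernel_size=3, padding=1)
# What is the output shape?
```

Input: (6, 144, 166) -> Output: (6, 208, 166)

Answer: (6, 208, 166)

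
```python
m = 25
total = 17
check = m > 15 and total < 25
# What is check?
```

Trace:
`m = 25` → m = 25
`total = 17` → total = 17
`check = m > 15 and total < 25` → check = True
So check = True

Answer: True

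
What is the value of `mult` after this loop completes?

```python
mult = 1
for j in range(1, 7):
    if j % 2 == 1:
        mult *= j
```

Product of odd numbers 1 to 6
`mult` takes the values: 1 → 3 → 15

Answer: 15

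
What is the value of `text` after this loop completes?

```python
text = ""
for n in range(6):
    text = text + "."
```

Repeat '.' 6 times
`text` takes the values: "" → "." → ".." → "..." → "...." → "....." → "......"

Answer: "......"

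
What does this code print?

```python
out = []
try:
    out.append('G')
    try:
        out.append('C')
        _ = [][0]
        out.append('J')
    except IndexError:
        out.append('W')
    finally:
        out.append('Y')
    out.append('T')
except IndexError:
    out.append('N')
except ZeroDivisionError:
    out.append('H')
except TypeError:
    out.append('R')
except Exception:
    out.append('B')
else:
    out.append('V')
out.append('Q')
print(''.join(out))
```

Execution trace: 'G' (try body) → 'C' (inner try body) → 'W' (inner except IndexError) → 'Y' (inner finally) → 'T' (try body, no exception) → 'V' (else) → 'Q' (after the try/except). Output: GCWYTVQ

Answer: GCWYTVQ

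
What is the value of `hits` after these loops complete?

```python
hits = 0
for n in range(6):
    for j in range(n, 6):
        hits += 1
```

Upper triangle: 6 + 5 + ... + 1
`hits` takes the values: 0 → 1 → 2 → 3 → 4 → 5 → 6 → 7 → 8 → 9 → 10 → 11 → 12 → 13 → 14 → 15 → 16 → 17 → 18 → 19 → 20 → 21

Answer: 21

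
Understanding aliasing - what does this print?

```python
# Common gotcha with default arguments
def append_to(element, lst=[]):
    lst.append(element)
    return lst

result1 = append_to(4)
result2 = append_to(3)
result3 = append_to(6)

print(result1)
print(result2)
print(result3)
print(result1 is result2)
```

Key concept: mutable default argument gotcha.
Step by step:
`result1 = append_to(4)` → result1 = [4]
`result2 = append_to(3)` → result1 = [4, 3] (same object as result2); result2 = [4, 3] (same object as result1)
`result3 = append_to(6)` → result1 = [4, 3, 6] (same object as result2, result3); result2 = [4, 3, 6] (same object as result1, result3); result3 = [4, 3, 6] (same object as result1, result2)
`print(result1)` → prints [4, 3, 6]
`print(result2)` → prints [4, 3, 6]
`print(result3)` → prints [4, 3, 6]
`print(result1 is result2)` → prints True

Answer:
[4, 3, 6]
[4, 3, 6]
[4, 3, 6]
True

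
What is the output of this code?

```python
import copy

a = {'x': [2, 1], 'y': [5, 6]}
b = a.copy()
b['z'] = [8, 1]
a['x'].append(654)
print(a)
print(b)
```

Key concept: shallow copy of dict with mutable values.
Step by step:
`a = {'x': [2, 1], 'y': [5, 6]}` → a = {'x': [2, 1], 'y': [5, 6]}
`b = a.copy()` → b = {'x': [2, 1], 'y': [5, 6]}
`b['z'] = [8, 1]` → b = {'x': [2, 1], 'y': [5, 6], 'z': [8, 1]}
`a['x'].append(654)` → a = {'x': [2, 1, 654], 'y': [5, 6]}; b = {'x': [2, 1, 654], 'y': [5, 6], 'z': [8, 1]}
`print(a)` → prints {'x': [2, 1, 654], 'y': [5, 6]}
`print(b)` → prints {'x': [2, 1, 654], 'y': [5, 6], 'z': [8, 1]}

Answer:
{'x': [2, 1, 654], 'y': [5, 6]}
{'x': [2, 1, 654], 'y': [5, 6], 'z': [8, 1]}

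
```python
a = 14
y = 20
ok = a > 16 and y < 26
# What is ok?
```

Trace:
`a = 14` → a = 14
`y = 20` → y = 20
`ok = a > 16 and y < 26` → ok = False
So ok = False

Answer: False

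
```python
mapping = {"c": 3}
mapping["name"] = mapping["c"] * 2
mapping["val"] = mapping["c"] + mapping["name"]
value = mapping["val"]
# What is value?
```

Trace:
`mapping = {"c": 3}` → mapping = {'c': 3}
`mapping["name"] = mapping["c"] * 2` → mapping = {'c': 3, 'name': 6}
`mapping["val"] = mapping["c"] + mapping["name"]` → mapping = {'c': 3, 'name': 6, 'val': 9}
`value = mapping["val"]` → value = 9
So value = 9

Answer: 9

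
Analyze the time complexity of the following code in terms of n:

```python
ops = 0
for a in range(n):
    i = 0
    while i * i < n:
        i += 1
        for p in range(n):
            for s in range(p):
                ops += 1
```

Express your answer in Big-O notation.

Each loop level contributes: n × √n × n × n. Multiplying the contributions gives O(n^3√n).

Answer: O(n^3√n)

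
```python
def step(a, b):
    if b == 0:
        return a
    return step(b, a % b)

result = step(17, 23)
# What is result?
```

step(17, 23) -> step(23, 17) -> step(17, 6) -> step(6, 5) -> step(5, 1) -> step(1, 0) -> 1

Answer: 1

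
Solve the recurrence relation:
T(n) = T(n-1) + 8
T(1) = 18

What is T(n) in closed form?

Unrolling: T(n) = T(1) + 8·(n-1) = 18 + 8(n-1) = 8n + 10.

Answer: T(n) = 8n + 10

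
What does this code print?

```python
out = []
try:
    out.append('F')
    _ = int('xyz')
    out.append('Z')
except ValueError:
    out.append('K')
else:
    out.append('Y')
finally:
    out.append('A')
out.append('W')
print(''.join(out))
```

Execution trace: 'F' (try body) → 'K' (except ValueError) → 'A' (finally) → 'W' (after the try/except). Output: FKAW

Answer: FKAW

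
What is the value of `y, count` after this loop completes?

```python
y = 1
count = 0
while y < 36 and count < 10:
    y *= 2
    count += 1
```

Double until >= 36 or 10 iterations
`y, count` takes the values: (1, 0) → (2, 0) → (2, 1) → (4, 1) → (4, 2) → (8, 2) → (8, 3) → (16, 3) → (16, 4) → (32, 4) → (32, 5) → (64, 5) → (64, 6)

Answer: 64, 6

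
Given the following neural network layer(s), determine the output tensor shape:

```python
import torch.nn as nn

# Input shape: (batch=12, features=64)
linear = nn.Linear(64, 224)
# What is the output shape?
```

Input: (12, 64) -> Output: (12, 224)

Answer: (12, 224)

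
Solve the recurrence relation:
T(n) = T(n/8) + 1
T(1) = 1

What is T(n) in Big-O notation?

Each step divides n by 8 and adds 1. After log_8(n) steps we reach T(1)=1. So T(n) = 1·log_8(n) + 1 = O(log n).

Answer: O(log n)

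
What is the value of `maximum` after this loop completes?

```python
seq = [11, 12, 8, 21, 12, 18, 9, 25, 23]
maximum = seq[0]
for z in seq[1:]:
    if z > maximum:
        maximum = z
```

Maximum of [11, 12, 8, 21, 12, 18, 9, 25, 23]
`maximum` takes the values: 11 → 12 → 21 → 25

Answer: 25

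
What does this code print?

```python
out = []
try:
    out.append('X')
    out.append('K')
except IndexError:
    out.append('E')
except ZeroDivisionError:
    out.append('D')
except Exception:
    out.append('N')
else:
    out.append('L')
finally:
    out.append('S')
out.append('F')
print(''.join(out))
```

Execution trace: 'X' (try body) → 'K' (try body, no exception) → 'L' (else) → 'S' (finally) → 'F' (after the try/except). Output: XKLSF

Answer: XKLSF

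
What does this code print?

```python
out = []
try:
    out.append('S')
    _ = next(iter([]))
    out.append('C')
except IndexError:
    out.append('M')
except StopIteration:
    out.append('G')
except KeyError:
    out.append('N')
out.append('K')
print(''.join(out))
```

Execution trace: 'S' (try body) → 'G' (except StopIteration) → 'K' (after the try/except). Output: SGK

Answer: SGK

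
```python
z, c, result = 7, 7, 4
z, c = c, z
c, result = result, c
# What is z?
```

Trace:
`z, c, result = 7, 7, 4` → z = 7; c = 7; result = 4
`z, c = c, z` → z = 7; c = 7
`c, result = result, c` → c = 4; result = 7
So z = 7

Answer: 7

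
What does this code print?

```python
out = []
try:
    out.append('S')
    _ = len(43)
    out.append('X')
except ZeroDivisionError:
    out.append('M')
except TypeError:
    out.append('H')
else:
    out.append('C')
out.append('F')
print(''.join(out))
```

Execution trace: 'S' (try body) → 'H' (except TypeError) → 'F' (after the try/except). Output: SHF

Answer: SHF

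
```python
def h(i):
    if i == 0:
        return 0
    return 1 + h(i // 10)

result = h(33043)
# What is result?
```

Count of digits of 33043: 5

Answer: 5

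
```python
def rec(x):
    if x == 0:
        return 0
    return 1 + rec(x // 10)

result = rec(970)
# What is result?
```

Count of digits of 970: 3

Answer: 3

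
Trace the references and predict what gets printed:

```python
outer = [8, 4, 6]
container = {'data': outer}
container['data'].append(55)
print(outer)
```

Key concept: dict holds reference to list.
Step by step:
`outer = [8, 4, 6]` → outer = [8, 4, 6]
`container = {'data': outer}` → container = {'data': [8, 4, 6]}
`container['data'].append(55)` → outer = [8, 4, 6, 55]; container = {'data': [8, 4, 6, 55]}
`print(outer)` → prints [8, 4, 6, 55]

Answer: [8, 4, 6, 55]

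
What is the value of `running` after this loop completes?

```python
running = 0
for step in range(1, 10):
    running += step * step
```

Sum of squares 1² to 9² = 285
`running` takes the values: 0 → 1 → 5 → 14 → 30 → 55 → 91 → 140 → 204 → 285

Answer: 285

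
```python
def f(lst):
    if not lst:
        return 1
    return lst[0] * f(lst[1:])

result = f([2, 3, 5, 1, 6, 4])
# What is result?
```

Product over [2, 3, 5, 1, 6, 4] = 2 * 3 * 5 * 1 * 6 * 4 = 720

Answer: 720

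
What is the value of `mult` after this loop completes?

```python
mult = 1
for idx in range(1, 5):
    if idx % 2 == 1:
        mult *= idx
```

Product of odd numbers 1 to 4
`mult` takes the values: 1 → 3

Answer: 3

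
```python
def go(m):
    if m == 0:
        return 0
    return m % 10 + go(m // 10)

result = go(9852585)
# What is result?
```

Sum of digits of 9852585: 5 + 8 + 5 + 2 + 5 + 8 + 9 = 42

Answer: 42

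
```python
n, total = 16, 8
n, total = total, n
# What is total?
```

Trace:
`n, total = 16, 8` → n = 16; total = 8
`n, total = total, n` → n = 8; total = 16
So total = 16

Answer: 16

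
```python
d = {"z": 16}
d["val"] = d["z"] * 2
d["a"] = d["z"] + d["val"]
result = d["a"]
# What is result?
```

Trace:
`d = {"z": 16}` → d = {'z': 16}
`d["val"] = d["z"] * 2` → d = {'z': 16, 'val': 32}
`d["a"] = d["z"] + d["val"]` → d = {'z': 16, 'val': 32, 'a': 48}
`result = d["a"]` → result = 48
So result = 48

Answer: 48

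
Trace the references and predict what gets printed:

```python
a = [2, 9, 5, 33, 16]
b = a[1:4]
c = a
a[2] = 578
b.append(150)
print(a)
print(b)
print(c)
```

Key concept: slice vs alias.
Step by step:
`a = [2, 9, 5, 33, 16]` → a = [2, 9, 5, 33, 16]
`b = a[1:4]` → b = [9, 5, 33]
`c = a` → c = [2, 9, 5, 33, 16] (same object as a)
`a[2] = 578` → a = [2, 9, 578, 33, 16] (same object as c); c = [2, 9, 578, 33, 16] (same object as a)
`b.append(150)` → b = [9, 5, 33, 150]
`print(a)` → prints [2, 9, 578, 33, 16]
`print(b)` → prints [9, 5, 33, 150]
`print(c)` → prints [2, 9, 578, 33, 16]

Answer:
[2, 9, 578, 33, 16]
[9, 5, 33, 150]
[2, 9, 578, 33, 16]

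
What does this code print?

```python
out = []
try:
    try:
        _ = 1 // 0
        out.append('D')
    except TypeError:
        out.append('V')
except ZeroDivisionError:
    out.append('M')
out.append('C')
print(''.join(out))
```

Execution trace: 'M' (outer except ZeroDivisionError) → 'C' (after the try/except). Output: MC

Answer: MC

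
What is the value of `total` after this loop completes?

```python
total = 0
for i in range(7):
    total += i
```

Sum of 0 to 6 = 21
`total` takes the values: 0 → 1 → 3 → 6 → 10 → 15 → 21

Answer: 21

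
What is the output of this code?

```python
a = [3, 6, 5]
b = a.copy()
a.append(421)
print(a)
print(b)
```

Key concept: list.copy() creates independent copy.
Step by step:
`a = [3, 6, 5]` → a = [3, 6, 5]
`b = a.copy()` → b = [3, 6, 5]
`a.append(421)` → a = [3, 6, 5, 421]
`print(a)` → prints [3, 6, 5, 421]
`print(b)` → prints [3, 6, 5]

Answer:
[3, 6, 5, 421]
[3, 6, 5]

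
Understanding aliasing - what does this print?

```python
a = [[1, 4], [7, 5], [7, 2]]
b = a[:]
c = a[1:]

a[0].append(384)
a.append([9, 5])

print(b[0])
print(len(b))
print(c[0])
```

Key concept: slice with nested mutation.
Step by step:
`a = [[1, 4], [7, 5], [7, 2]]` → a = [[1, 4], [7, 5], [7, 2]]
`b = a[:]` → b = [[1, 4], [7, 5], [7, 2]]
`c = a[1:]` → c = [[7, 5], [7, 2]]
`a[0].append(384)` → a = [[1, 4, 384], [7, 5], [7, 2]]; b = [[1, 4, 384], [7, 5], [7, 2]]
`a.append([9, 5])` → a = [[1, 4, 384], [7, 5], [7, 2], [9, 5]]
`print(b[0])` → prints [1, 4, 384]
`print(len(b))` → prints 3
`print(c[0])` → prints [7, 5]

Answer:
[1, 4, 384]
3
[7, 5]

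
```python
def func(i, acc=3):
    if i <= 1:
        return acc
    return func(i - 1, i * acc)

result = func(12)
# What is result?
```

Accumulator trace (n, acc): (12, 3) -> (11, 36) -> (10, 396) -> (9, 3960) -> (8, 35640) -> (7, 285120) -> (6, 1995840) -> (5, 11975040) -> (4, 59875200) -> (3, 239500800) -> (2, 718502400) -> (1, 1437004800) -> return 1437004800

Answer: 1437004800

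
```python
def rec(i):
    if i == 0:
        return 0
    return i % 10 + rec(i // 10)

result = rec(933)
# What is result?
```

Sum of digits of 933: 3 + 3 + 9 = 15

Answer: 15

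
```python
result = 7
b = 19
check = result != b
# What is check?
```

Trace:
`result = 7` → result = 7
`b = 19` → b = 19
`check = result != b` → check = True
So check = True

Answer: True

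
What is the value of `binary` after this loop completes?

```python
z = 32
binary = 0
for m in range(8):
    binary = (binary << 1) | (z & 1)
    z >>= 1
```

Reverse lowest 8 bits of 32
`binary` takes the values: 0 → 1 → 2 → 4

Answer: 4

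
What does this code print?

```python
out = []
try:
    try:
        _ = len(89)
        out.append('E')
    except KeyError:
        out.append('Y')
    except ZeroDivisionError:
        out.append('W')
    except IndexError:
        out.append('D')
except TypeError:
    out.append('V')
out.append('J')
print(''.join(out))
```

Execution trace: 'V' (outer except TypeError) → 'J' (after the try/except). Output: VJ

Answer: VJ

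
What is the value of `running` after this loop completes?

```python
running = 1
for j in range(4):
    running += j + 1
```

Start at 1, add 1 to 4 = 11
`running` takes the values: 1 → 2 → 4 → 7 → 11

Answer: 11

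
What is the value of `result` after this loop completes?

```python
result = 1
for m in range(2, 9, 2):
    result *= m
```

Product of even numbers 2 to 8
`result` takes the values: 1 → 2 → 8 → 48 → 384

Answer: 384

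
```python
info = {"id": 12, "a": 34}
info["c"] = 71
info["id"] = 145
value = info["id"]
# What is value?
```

Trace:
`info = {"id": 12, "a": 34}` → info = {'id': 12, 'a': 34}
`info["c"] = 71` → info = {'id': 12, 'a': 34, 'c': 71}
`info["id"] = 145` → info = {'id': 145, 'a': 34, 'c': 71}
`value = info["id"]` → value = 145
So value = 145

Answer: 145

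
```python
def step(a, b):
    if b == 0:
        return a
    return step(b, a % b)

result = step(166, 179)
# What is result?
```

step(166, 179) -> step(179, 166) -> step(166, 13) -> step(13, 10) -> step(10, 3) -> step(3, 1) -> step(1, 0) -> 1

Answer: 1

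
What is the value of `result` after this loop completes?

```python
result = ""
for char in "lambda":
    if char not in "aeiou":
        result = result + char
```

Remove vowels from 'lambda'
`result` takes the values: "" → "l" → "lm" → "lmb" → "lmbd"

Answer: "lmbd"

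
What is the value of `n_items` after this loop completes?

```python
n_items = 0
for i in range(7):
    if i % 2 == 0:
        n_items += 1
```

Count numbers divisible by 2 in range(7)
`n_items` takes the values: 0 → 1 → 2 → 3 → 4

Answer: 4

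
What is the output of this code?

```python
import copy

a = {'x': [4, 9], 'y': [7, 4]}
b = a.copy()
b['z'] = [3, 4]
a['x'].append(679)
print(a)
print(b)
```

Key concept: shallow copy of dict with mutable values.
Step by step:
`a = {'x': [4, 9], 'y': [7, 4]}` → a = {'x': [4, 9], 'y': [7, 4]}
`b = a.copy()` → b = {'x': [4, 9], 'y': [7, 4]}
`b['z'] = [3, 4]` → b = {'x': [4, 9], 'y': [7, 4], 'z': [3, 4]}
`a['x'].append(679)` → a = {'x': [4, 9, 679], 'y': [7, 4]}; b = {'x': [4, 9, 679], 'y': [7, 4], 'z': [3, 4]}
`print(a)` → prints {'x': [4, 9, 679], 'y': [7, 4]}
`print(b)` → prints {'x': [4, 9, 679], 'y': [7, 4], 'z': [3, 4]}

Answer:
{'x': [4, 9, 679], 'y': [7, 4]}
{'x': [4, 9, 679], 'y': [7, 4], 'z': [3, 4]}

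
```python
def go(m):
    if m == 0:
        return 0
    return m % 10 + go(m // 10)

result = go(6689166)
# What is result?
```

Sum of digits of 6689166: 6 + 6 + 1 + 9 + 8 + 6 + 6 = 42

Answer: 42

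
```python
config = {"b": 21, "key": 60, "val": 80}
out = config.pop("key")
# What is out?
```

Trace:
`config = {"b": 21, "key": 60, "val": 80}` → config = {'b': 21, 'key': 60, 'val': 80}
`out = config.pop("key")` → config = {'b': 21, 'val': 80}; out = 60
So out = 60

Answer: 60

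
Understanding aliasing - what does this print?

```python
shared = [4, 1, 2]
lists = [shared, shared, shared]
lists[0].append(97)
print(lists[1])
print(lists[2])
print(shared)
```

Key concept: list of same reference.
Step by step:
`shared = [4, 1, 2]` → shared = [4, 1, 2]
`lists = [shared, shared, shared]` → lists = [[4, 1, 2], [4, 1, 2], [4, 1, 2]]
`lists[0].append(97)` → shared = [4, 1, 2, 97]; lists = [[4, 1, 2, 97], [4, 1, 2, 97], [4, 1, 2, 97]]
`print(lists[1])` → prints [4, 1, 2, 97]
`print(lists[2])` → prints [4, 1, 2, 97]
`print(shared)` → prints [4, 1, 2, 97]

Answer:
[4, 1, 2, 97]
[4, 1, 2, 97]
[4, 1, 2, 97]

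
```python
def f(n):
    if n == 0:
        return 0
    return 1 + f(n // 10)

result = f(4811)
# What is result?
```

Count of digits of 4811: 4

Answer: 4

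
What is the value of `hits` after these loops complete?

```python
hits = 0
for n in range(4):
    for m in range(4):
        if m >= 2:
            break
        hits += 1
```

Inner breaks at 2, outer runs 4 times
`hits` takes the values: 0 → 1 → 2 → 3 → 4 → 5 → 6 → 7 → 8

Answer: 8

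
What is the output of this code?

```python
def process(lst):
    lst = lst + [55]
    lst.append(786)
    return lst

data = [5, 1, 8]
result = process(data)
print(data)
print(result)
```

Key concept: rebinding parameter vs mutation.
Step by step:
`data = [5, 1, 8]` → data = [5, 1, 8]
`result = process(data)` → result = [5, 1, 8, 55, 786]
`print(data)` → prints [5, 1, 8]
`print(result)` → prints [5, 1, 8, 55, 786]

Answer:
[5, 1, 8]
[5, 1, 8, 55, 786]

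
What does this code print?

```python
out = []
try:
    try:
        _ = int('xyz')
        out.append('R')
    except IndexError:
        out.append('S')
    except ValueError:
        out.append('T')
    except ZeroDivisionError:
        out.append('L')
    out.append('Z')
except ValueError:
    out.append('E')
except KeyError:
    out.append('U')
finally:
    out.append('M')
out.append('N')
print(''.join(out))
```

Execution trace: 'T' (inner except ValueError) → 'Z' (try body, no exception) → 'M' (finally) → 'N' (after the try/except). Output: TZMN

Answer: TZMN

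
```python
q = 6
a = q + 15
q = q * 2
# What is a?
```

Trace:
`q = 6` → q = 6
`a = q + 15` → a = 21
`q = q * 2` → q = 12
So a = 21

Answer: 21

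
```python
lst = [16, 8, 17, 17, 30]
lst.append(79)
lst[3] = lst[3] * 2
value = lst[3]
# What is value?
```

Trace:
`lst = [16, 8, 17, 17, 30]` → lst = [16, 8, 17, 17, 30]
`lst.append(79)` → lst = [16, 8, 17, 17, 30, 79]
`lst[3] = lst[3] * 2` → lst = [16, 8, 17, 34, 30, 79]
`value = lst[3]` → value = 34
So value = 34

Answer: 34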